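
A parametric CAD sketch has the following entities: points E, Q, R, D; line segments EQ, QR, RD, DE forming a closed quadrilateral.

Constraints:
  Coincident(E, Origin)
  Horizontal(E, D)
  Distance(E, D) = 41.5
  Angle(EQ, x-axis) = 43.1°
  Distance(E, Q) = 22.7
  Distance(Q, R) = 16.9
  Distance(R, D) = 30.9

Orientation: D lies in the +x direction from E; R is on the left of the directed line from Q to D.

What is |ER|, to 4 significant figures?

39.58

E is at the origin; ED is horizontal with |ED| = 41.5 and D in +x, so D = (41.5, 0). EQ runs at 43.1° with |EQ| = 22.7, so Q = (16.57, 15.51). R is determined by |QR| = 16.9 and |RD| = 30.9 together: it lies at the intersection of circle(Q, 16.9) and circle(D, 30.9). With |QD| = 29.36, the foot of the radical line on QD is 3.281 from Q and the perpendicular offset is √(16.9² − 3.281²) = 16.58. Taking the left-of-QD solution: R = (28.12, 27.85).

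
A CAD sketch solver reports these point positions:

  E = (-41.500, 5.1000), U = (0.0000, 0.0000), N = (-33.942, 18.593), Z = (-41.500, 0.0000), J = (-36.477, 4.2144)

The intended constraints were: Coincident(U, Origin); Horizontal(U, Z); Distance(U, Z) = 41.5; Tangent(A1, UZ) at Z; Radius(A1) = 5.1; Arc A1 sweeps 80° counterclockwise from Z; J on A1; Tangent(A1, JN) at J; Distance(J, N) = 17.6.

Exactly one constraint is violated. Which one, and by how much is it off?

Distance(J, N) = 17.6 — off by 3.00.

U = (0.00, 0.00) ✓; U.y = 0.00, Z.y = 0.00 ✓; |UZ| = 41.50 ✓; ∠(EZ, ZU) = 90.00° ✓; |EZ| = 5.100 ✓; bearing(E→J) − bearing(E→Z) = 80.00° ✓; |EJ| = 5.100 ✓; ∠(EJ, JN) = 90.00° ✓; |JN| = 14.60 ✗.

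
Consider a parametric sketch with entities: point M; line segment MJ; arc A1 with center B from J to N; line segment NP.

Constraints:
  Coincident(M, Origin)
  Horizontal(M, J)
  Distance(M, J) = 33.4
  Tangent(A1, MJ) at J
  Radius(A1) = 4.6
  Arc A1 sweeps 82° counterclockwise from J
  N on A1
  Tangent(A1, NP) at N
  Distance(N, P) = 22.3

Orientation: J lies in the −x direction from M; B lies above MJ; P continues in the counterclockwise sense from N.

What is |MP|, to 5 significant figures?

36.617

M is at the origin; M and J share the same y with |MJ| = 33.4 and J on the −x side, so J = (-33.400, 0.0000). Tangency of A1 to MJ means the radius BJ is perpendicular to MJ, so B = J + (0, 4.6) = (-33.400, 4.6000). On A1, J sits at bearing -90° from B; an 82° counterclockwise sweep puts N at bearing -8°, so N = B + 4.6·(cos -8°, sin -8°) = (-28.845, 3.9598). Since A1 is tangent to NP there, BN ⟂ NP, so NP runs along (−sin -8°, cos -8°); with |NP| = 22.3, P = (-25.741, 26.043). Then |MP| = |P − M| = 36.617.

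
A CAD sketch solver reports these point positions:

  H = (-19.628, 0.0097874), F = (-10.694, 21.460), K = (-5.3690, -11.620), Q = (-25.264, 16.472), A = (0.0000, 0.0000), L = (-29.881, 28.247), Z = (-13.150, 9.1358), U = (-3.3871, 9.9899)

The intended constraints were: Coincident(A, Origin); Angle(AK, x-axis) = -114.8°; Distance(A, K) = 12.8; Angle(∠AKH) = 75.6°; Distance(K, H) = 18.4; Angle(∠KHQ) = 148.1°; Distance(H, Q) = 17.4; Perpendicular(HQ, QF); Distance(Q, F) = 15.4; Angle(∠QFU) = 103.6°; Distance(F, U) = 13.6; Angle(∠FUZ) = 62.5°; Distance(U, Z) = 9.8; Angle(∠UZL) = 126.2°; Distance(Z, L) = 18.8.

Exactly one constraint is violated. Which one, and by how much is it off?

Distance(Z, L) = 18.8 — off by 6.60.

A = (0.00, 0.00) ✓; AK at -114.8° ✓; |AK| = 12.80 ✓; ∠AKH = 75.60° ✓; |KH| = 18.40 ✓; ∠KHQ = 148.1° ✓; |HQ| = 17.40 ✓; ∠(HQ, QF) = 90.00° ✓; |QF| = 15.40 ✓; ∠QFU = 103.6° ✓; |FU| = 13.60 ✓; ∠FUZ = 62.50° ✓; |UZ| = 9.800 ✓; ∠UZL = 126.2° ✓; |ZL| = 25.40 ✗.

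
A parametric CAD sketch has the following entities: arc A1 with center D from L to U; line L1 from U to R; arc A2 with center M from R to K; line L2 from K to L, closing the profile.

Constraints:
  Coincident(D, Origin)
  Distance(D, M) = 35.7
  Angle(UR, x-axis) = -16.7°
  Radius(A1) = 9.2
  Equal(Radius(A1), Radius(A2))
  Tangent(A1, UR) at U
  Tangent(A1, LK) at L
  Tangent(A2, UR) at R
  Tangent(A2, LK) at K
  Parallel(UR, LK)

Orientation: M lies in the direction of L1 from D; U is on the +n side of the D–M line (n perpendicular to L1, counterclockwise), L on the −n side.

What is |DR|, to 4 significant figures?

36.87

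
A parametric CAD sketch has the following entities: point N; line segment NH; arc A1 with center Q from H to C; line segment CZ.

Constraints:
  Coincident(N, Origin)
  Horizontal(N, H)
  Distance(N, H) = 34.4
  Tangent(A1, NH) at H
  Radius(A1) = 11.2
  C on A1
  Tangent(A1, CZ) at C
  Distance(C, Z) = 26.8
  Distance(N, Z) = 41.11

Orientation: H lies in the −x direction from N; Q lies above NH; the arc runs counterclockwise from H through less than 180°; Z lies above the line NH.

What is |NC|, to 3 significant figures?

25.2

Checks: N = (0.00, 0.00) ✓; |QC| = 11.20 ✓; ∠(QC, CZ) = 90.00° ✓; |CZ| = 26.80 ✓; |NZ| = 41.11 ✓.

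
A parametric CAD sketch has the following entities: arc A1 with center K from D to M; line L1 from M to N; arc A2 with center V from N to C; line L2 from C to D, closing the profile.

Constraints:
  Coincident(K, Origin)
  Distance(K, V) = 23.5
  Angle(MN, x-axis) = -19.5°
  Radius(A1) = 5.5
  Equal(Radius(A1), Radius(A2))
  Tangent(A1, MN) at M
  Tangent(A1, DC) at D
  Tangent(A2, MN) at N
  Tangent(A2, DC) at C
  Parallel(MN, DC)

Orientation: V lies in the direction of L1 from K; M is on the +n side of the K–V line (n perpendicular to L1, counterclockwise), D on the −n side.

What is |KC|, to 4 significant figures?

24.14

The slot axis is L1's direction at -19.5°, so u = (cos -19.5°, sin -19.5°) = (0.9426, -0.3338) and n = (−sin -19.5°, cos -19.5°) = (0.3338, 0.9426). K is at the origin and V lies 23.5 along u from K, so V = 23.5·u = (22.15, -7.844). Tangency of A1 to both parallel lines with radius 5.5 puts M and D at K ± 5.5·n: M = (1.836, 5.185), D = (-1.836, -5.185). Equal radii place N and C the same way about V: N = V + 5.5·n = (23.99, -2.660), C = V − 5.5·n = (20.32, -13.03). Then |KC| = |C − K| = 24.14.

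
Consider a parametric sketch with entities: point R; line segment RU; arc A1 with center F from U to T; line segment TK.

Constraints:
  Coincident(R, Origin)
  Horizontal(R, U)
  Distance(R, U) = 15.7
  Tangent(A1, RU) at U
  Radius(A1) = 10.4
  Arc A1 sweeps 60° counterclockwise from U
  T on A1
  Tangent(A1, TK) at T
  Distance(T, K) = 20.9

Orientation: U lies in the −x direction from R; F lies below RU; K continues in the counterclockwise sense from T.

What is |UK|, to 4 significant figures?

30.36

On A1, U sits at bearing 90° from F; a 60° counterclockwise sweep puts T at bearing 150°, so T = F + 10.4·(cos 150°, sin 150°) = (-24.71, -5.200). A1 meets TK tangentially, so FT is at right angles to TK, so TK runs along (−sin 150°, cos 150°); with |TK| = 20.9, K = (-35.16, -23.30). Then |UK| = |K − U| = 30.36.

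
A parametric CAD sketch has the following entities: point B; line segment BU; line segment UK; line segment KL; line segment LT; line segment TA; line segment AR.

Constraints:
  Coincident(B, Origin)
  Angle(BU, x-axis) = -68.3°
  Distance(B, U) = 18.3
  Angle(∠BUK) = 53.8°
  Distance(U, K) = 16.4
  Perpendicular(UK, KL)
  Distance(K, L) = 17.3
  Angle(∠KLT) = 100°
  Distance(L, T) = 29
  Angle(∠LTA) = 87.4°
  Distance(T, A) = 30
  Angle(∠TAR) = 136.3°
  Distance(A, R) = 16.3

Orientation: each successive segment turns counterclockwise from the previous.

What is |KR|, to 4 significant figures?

30.68

B is at the origin; BU runs at -68.3° with length 18.3, so U = (6.766, -17.00). ∠BUK = 53.8° gives UK at 57.90° from the x-axis; with |UK| = 16.4, K = (15.48, -3.110). UK is perpendicular to KL, so KL runs at 147.9°; with |KL| = 17.3, L = (0.8261, 6.083). ∠KLT = 100.0° gives LT at -132.1° from the x-axis; with |LT| = 29.0, T = (-18.62, -15.43). ∠LTA = 87.4° gives TA at -39.50° from the x-axis; with |TA| = 30.0, A = (4.532, -34.52). ∠TAR = 136.3° gives AR at 4.200° from the x-axis; with |AR| = 16.3, R = (20.79, -33.32). Then |KR| = |R − K| = 30.68.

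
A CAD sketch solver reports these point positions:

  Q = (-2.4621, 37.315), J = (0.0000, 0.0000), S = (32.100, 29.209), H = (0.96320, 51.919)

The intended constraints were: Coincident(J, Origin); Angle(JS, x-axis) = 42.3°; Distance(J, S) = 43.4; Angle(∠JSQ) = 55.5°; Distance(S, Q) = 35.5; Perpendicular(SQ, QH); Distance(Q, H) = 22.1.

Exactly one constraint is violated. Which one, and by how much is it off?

Distance(Q, H) = 22.1 — off by 7.10.

J = (0.00, 0.00) ✓; JS at 42.30° ✓; |JS| = 43.40 ✓; ∠JSQ = 55.50° ✓; |SQ| = 35.50 ✓; ∠(SQ, QH) = 90.00° ✓; |QH| = 15.00 ✗.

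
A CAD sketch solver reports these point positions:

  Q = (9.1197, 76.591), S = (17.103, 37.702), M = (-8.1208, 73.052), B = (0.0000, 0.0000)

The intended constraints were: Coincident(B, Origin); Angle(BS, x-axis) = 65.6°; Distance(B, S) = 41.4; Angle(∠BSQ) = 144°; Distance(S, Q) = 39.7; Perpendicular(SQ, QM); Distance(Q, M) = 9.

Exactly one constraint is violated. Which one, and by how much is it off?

Distance(Q, M) = 9 — off by 8.60.

B = (0.00, 0.00) ✓; BS at 65.60° ✓; |BS| = 41.40 ✓; ∠BSQ = 144.0° ✓; |SQ| = 39.70 ✓; ∠(SQ, QM) = 90.00° ✓; |QM| = 17.60 ✗.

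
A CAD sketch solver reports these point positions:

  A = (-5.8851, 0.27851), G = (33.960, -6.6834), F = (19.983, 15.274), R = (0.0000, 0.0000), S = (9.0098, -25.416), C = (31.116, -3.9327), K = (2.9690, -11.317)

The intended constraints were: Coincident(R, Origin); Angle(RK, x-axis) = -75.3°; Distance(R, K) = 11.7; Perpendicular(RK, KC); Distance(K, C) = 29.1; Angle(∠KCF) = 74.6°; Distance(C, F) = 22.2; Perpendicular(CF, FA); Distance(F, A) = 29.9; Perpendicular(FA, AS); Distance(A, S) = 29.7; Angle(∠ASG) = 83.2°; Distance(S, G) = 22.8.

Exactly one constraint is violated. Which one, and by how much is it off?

Distance(S, G) = 22.8 — off by 8.40.

R = (0.00, 0.00) ✓; RK at -75.30° ✓; |RK| = 11.70 ✓; ∠(RK, KC) = 90.00° ✓; |KC| = 29.10 ✓; ∠KCF = 74.60° ✓; |CF| = 22.20 ✓; ∠(CF, FA) = 90.00° ✓; |FA| = 29.90 ✓; ∠(FA, AS) = 90.00° ✓; |AS| = 29.70 ✓; ∠ASG = 83.20° ✓; |SG| = 31.20 ✗.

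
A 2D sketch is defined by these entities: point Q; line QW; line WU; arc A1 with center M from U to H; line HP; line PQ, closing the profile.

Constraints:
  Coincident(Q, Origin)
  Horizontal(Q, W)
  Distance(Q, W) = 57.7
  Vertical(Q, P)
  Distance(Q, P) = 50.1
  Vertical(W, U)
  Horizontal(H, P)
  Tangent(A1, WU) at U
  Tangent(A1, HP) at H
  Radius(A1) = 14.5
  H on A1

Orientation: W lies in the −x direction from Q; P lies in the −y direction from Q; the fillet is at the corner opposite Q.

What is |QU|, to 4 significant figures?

67.80

The virtual corner opposite Q is at (-57.70, -50.10). A1 meets WU tangentially, so MU is at right angles to WU and A1 meets HP tangentially, so MH is at right angles to HP, with radius 14.5, so the center M sits 14.5 in from both sides at M = (-43.20, -35.60). That places the tangent points at U = (-57.70, -35.60) on WU and H = (-43.20, -50.10) on HP. Then |QU| = |U − Q| = 67.80.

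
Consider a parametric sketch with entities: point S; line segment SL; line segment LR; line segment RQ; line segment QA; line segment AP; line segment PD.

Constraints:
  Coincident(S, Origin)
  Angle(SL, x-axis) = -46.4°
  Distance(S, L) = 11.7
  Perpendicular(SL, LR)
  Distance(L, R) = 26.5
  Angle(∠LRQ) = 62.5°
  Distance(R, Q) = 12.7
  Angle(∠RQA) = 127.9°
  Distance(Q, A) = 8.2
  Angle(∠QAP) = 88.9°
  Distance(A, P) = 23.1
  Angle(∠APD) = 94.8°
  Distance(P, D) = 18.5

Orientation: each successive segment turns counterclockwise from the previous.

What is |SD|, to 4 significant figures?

37.51

S is at the origin; SL runs at -46.4° with length 11.7, so L = (8.069, -8.473). SL is perpendicular to LR, so LR runs at 43.60°; with |LR| = 26.5, R = (27.26, 9.802). ∠LRQ = 62.5° gives RQ at 161.1° from the x-axis; with |RQ| = 12.7, Q = (15.24, 13.92). ∠RQA = 127.9° gives QA at -146.8° from the x-axis; with |QA| = 8.2, A = (8.382, 9.426). ∠QAP = 88.9° gives AP at -55.70° from the x-axis; with |AP| = 23.1, P = (21.40, -9.657). ∠APD = 94.8° gives PD at 29.50° from the x-axis; with |PD| = 18.5, D = (37.50, -0.5472). Then |SD| = |D − S| = 37.51.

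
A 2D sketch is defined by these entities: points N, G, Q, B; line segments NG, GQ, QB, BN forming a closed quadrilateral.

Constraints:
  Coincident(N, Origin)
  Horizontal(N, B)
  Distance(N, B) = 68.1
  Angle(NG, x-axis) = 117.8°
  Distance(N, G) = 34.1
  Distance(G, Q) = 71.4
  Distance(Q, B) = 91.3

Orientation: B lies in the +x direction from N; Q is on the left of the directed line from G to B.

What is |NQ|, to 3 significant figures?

89.3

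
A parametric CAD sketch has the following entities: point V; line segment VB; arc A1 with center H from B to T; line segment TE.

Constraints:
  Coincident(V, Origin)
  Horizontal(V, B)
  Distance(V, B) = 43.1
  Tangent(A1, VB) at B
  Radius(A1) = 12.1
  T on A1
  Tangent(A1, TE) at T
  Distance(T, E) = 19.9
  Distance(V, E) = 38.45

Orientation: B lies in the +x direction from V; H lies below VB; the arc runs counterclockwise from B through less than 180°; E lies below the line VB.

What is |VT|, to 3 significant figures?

32.7

V is at the origin; V and B share the same y with |VB| = 43.1 and B on the +x side, so B = (43.1, 0.00). The tangent condition forces HB to be normal to VB, so H = B + (0, -12.1) = (43.1, -12.1). Since HT ⟂ TE (tangency), |HE| = √(12.1² + 19.9²) = 23.3 regardless of where T sits on A1. So E lies on both circle(V, 38.45) and circle(H, 23.3); the below-VB intersection is E = (26.2, -28.1). T is the foot of the tangent from E: T = (31.4, -8.93).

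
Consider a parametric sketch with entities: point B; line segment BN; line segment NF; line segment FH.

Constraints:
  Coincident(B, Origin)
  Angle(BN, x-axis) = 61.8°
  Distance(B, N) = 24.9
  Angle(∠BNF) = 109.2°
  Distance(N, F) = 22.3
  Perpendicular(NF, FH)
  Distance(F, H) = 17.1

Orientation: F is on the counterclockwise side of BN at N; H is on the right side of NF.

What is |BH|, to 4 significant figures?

50.79

∠BNF = 109.2°, so NF runs at 61.8° + (180° − 109.2°) = 132.6° from the x-axis; with |NF| = 22.3, F = N + 22.3·(cos 132.6°, sin 132.6°) = (-3.328, 38.36). The perpendicularity gives FH at right angles to NF; with |FH| = 17.1 on the right of NF, H = F + 17.1·(0.7361, 0.6769) = (9.259, 49.93). Then |BH| = |H − B| = 50.79.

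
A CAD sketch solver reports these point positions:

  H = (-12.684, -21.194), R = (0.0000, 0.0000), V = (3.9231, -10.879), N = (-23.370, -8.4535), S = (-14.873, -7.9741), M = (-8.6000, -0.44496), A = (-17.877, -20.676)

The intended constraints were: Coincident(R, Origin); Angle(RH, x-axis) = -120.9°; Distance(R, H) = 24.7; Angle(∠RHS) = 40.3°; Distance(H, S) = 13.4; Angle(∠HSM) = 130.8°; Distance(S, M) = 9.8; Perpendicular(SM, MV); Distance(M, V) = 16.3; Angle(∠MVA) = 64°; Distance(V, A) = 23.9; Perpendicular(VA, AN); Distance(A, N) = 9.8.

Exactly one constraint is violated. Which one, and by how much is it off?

Distance(A, N) = 9.8 — off by 3.60.

R = (0.00, 0.00) ✓; RH at -120.9° ✓; |RH| = 24.70 ✓; ∠RHS = 40.30° ✓; |HS| = 13.40 ✓; ∠HSM = 130.8° ✓; |SM| = 9.800 ✓; ∠(SM, MV) = 90.00° ✓; |MV| = 16.30 ✓; ∠MVA = 64.00° ✓; |VA| = 23.90 ✓; ∠(VA, AN) = 90.00° ✓; |AN| = 13.40 ✗.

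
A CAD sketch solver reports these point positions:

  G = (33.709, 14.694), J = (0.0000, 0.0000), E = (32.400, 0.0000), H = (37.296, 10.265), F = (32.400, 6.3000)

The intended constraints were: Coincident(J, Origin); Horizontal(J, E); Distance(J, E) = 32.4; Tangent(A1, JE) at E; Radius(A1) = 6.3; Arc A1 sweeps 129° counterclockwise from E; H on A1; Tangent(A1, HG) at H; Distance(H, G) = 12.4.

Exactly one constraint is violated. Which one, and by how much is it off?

Distance(H, G) = 12.4 — off by 6.70.

J = (0.00, 0.00) ✓; J.y = 0.00, E.y = 0.00 ✓; |JE| = 32.40 ✓; ∠(FE, EJ) = 90.00° ✓; |FE| = 6.300 ✓; bearing(F→H) − bearing(F→E) = 129.0° ✓; |FH| = 6.300 ✓; ∠(FH, HG) = 90.00° ✓; |HG| = 5.699 ✗.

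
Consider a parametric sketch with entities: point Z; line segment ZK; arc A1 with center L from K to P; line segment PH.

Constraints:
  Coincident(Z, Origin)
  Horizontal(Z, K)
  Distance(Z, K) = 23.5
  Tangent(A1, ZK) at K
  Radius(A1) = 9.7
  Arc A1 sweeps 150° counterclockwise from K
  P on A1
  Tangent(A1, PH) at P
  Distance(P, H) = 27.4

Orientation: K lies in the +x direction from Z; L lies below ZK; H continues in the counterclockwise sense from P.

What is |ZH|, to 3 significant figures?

53.0

On A1, K sits at bearing 90° from L; a 150° counterclockwise sweep puts P at bearing 240°, so P = L + 9.7·(cos 240°, sin 240°) = (18.6, -18.1). A1 meets PH tangentially, so LP is at right angles to PH, so PH runs along (−sin 240°, cos 240°); with |PH| = 27.4, H = (42.4, -31.8). Then |ZH| = |H − Z| = 53.0.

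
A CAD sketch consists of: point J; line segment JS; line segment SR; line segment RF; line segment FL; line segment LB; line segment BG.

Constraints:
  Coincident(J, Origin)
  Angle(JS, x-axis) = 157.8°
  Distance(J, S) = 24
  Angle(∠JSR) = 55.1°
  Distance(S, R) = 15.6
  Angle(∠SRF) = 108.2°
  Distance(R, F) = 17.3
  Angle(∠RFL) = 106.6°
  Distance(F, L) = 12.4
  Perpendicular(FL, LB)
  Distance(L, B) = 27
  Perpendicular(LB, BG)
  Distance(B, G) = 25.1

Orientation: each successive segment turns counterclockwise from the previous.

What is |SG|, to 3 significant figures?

20.6

J is at the origin; JS runs at 157.8° with length 24.0, so S = (-22.2, 9.07). ∠JSR = 55.1° gives SR at -77.3° from the x-axis; with |SR| = 15.6, R = (-18.8, -6.15). ∠SRF = 108.2° gives RF at -5.50° from the x-axis; with |RF| = 17.3, F = (-1.57, -7.81). ∠RFL = 106.6° gives FL at 67.9° from the x-axis; with |FL| = 12.4, L = (3.09, 3.68). FL is perpendicular to LB, so LB runs at 158°; with |LB| = 27.0, B = (-21.9, 13.8). LB ⟂ BG, so BG runs at -112°; with |BG| = 25.1, G = (-31.4, -9.42). Then |SG| = |G − S| = 20.6.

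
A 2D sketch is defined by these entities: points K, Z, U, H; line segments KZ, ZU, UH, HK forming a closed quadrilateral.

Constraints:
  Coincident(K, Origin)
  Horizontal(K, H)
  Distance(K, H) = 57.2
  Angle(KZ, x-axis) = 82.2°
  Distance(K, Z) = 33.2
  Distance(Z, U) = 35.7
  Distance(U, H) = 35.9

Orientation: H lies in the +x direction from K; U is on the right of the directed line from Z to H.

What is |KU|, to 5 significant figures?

21.374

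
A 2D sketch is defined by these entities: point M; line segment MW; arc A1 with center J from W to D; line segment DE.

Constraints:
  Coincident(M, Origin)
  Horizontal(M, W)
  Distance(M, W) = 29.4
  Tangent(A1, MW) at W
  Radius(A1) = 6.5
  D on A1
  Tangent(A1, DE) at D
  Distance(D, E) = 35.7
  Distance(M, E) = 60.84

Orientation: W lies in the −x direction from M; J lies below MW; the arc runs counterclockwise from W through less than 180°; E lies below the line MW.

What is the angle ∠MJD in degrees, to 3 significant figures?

148°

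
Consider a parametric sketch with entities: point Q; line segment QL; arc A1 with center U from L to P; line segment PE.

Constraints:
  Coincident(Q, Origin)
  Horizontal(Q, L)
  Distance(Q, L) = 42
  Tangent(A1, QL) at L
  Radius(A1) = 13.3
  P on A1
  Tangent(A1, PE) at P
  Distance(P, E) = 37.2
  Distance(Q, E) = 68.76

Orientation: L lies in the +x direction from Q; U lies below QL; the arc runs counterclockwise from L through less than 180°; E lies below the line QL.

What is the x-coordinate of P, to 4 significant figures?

29.73

Q is at the origin; Q and L share the same y with |QL| = 42.0 and L on the +x side, so L = (42.00, 0.000). Since A1 is tangent to QL there, UL ⟂ QL, so U = L + (0, -13.3) = (42.00, -13.30). Since UP ⟂ PE (tangency), |UE| = √(13.3² + 37.2²) = 39.51 regardless of where P sits on A1. So E lies on both circle(Q, 68.76) and circle(U, 39.51); the below-QL intersection is E = (44.11, -52.75). P is the foot of the tangent from E: P = (29.73, -18.44).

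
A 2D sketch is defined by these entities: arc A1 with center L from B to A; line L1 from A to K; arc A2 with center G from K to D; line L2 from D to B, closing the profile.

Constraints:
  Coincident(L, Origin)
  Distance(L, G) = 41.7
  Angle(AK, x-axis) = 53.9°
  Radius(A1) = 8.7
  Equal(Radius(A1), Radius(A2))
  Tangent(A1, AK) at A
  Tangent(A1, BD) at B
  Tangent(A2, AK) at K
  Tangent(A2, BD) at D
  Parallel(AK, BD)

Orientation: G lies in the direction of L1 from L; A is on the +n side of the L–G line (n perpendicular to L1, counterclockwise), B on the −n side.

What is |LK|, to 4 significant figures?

42.60

The slot axis is L1's direction at 53.9°, so u = (cos 53.9°, sin 53.9°) = (0.5892, 0.8080) and n = (−sin 53.9°, cos 53.9°) = (-0.8080, 0.5892). L is at the origin and G lies 41.7 along u from L, so G = 41.7·u = (24.57, 33.69). Tangency of A1 to both parallel lines with radius 8.7 puts A and B at L ± 8.7·n: A = (-7.030, 5.126), B = (7.030, -5.126). Equal radii place K and D the same way about G: K = G + 8.7·n = (17.54, 38.82), D = G − 8.7·n = (31.60, 28.57). Then |LK| = |K − L| = 42.60.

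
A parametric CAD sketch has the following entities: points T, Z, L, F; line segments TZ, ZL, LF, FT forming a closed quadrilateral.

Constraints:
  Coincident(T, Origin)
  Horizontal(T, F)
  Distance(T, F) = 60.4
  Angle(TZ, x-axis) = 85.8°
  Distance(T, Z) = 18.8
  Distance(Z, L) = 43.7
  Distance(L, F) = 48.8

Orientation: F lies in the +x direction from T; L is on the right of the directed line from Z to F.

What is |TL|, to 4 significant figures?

27.82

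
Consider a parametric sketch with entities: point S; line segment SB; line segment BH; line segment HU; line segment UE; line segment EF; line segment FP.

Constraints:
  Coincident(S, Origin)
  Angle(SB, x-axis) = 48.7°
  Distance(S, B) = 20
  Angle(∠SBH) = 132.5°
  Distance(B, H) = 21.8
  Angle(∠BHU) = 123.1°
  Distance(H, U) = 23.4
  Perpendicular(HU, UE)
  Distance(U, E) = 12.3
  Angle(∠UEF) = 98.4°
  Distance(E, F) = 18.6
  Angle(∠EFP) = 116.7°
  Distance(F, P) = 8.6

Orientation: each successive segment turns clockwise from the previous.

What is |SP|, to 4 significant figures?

30.46

∠UEF = 98.4° gives EF at 132.7° from the x-axis; with |EF| = 18.6, F = (25.41, 2.889). ∠EFP = 116.7° gives FP at 69.40° from the x-axis; with |FP| = 8.6, P = (28.43, 10.94). Then |SP| = |P − S| = 30.46.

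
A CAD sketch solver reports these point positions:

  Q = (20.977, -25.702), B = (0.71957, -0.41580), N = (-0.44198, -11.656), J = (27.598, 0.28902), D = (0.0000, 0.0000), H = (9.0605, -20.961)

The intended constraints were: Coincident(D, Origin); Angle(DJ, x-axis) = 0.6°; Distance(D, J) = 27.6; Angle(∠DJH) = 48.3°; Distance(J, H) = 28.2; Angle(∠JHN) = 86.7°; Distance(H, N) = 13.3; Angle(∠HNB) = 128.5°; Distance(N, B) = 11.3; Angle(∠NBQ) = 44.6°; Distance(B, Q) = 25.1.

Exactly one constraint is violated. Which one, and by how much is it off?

Distance(B, Q) = 25.1 — off by 7.30.

D = (0.00, 0.00) ✓; DJ at 0.6000° ✓; |DJ| = 27.60 ✓; ∠DJH = 48.30° ✓; |JH| = 28.20 ✓; ∠JHN = 86.70° ✓; |HN| = 13.30 ✓; ∠HNB = 128.5° ✓; |NB| = 11.30 ✓; ∠NBQ = 44.60° ✓; |BQ| = 32.40 ✗.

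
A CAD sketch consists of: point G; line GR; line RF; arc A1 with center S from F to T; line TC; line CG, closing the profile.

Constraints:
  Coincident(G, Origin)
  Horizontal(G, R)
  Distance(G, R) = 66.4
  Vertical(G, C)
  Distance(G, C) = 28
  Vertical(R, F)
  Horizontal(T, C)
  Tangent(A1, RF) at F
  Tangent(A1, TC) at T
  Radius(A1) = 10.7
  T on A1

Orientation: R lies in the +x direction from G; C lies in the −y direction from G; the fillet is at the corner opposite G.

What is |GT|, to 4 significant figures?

62.34

G is at the origin; GR is horizontal with |GR| = 66.4 and R on the +x side, so R = (66.40, 0.000). G and C share the same x with |GC| = 28.0 and C on the −y side, so C = (0.000, -28.00). The virtual corner opposite G is at (66.40, -28.00). A1 meets RF tangentially, so SF is at right angles to RF and A1 meets TC tangentially, so ST is at right angles to TC, with radius 10.7, so the center S sits 10.7 in from both sides at S = (55.70, -17.30). That places the tangent points at F = (66.40, -17.30) on RF and T = (55.70, -28.00) on TC. Then |GT| = |T − G| = 62.34.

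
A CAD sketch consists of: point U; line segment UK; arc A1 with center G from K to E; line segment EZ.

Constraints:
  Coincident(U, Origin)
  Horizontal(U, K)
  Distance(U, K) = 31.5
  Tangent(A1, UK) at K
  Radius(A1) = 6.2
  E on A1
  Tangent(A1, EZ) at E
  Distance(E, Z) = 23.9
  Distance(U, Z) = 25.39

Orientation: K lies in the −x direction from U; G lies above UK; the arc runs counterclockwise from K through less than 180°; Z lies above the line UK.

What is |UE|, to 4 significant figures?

26.58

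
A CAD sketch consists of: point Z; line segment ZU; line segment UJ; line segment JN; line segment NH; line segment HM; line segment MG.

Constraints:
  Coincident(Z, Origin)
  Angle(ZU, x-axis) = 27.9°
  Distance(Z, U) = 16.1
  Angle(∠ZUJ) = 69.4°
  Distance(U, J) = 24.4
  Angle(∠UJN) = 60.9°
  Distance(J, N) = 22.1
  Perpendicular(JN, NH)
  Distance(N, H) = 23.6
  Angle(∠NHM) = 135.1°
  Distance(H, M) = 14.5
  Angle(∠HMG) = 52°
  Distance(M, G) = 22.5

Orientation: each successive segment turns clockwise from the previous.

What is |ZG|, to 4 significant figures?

13.43

Z is at the origin; ZU runs at 27.9° with length 16.1, so U = (14.23, 7.534). ∠ZUJ = 69.4° gives UJ at -82.70° from the x-axis; with |UJ| = 24.4, J = (17.33, -16.67). ∠UJN = 60.9° gives JN at 158.2° from the x-axis; with |JN| = 22.1, N = (-3.191, -8.461). JN is perpendicular to NH, so NH runs at 68.20°; with |NH| = 23.6, H = (5.574, 13.45). ∠NHM = 135.1° gives HM at 23.30° from the x-axis; with |HM| = 14.5, M = (18.89, 19.19). ∠HMG = 52.0° gives MG at -104.7° from the x-axis; with |MG| = 22.5, G = (13.18, -2.577). Then |ZG| = |G − Z| = 13.43.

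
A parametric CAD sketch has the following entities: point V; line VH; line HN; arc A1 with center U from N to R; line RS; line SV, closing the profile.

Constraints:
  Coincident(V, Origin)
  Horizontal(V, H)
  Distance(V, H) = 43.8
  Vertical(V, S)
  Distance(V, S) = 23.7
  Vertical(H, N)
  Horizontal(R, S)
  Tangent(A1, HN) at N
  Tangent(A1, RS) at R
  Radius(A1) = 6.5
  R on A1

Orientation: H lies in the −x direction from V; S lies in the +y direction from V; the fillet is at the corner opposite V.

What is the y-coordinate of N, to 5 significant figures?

17.200

V is at the origin; VH is horizontal with |VH| = 43.8 and H on the −x side, so H = (-43.800, 0.0000). V and S share the same x with |VS| = 23.7 and S on the +y side, so S = (0.0000, 23.700). The virtual corner opposite V is at (-43.800, 23.700). A1 meets HN tangentially, so UN is at right angles to HN and since A1 is tangent to RS there, UR ⟂ RS, with radius 6.5, so the center U sits 6.5 in from both sides at U = (-37.300, 17.200). That places the tangent points at N = (-43.800, 17.200) on HN and R = (-37.300, 23.700) on RS. So N.y = 17.200.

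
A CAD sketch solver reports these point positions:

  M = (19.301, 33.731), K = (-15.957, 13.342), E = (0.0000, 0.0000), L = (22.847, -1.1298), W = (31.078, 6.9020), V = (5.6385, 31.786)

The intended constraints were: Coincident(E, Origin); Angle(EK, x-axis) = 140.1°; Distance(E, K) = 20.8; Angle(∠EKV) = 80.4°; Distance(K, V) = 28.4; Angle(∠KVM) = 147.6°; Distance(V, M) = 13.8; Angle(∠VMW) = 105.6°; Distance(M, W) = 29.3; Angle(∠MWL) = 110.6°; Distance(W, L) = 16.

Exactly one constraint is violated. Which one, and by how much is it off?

Distance(W, L) = 16 — off by 4.50.

E = (0.00, 0.00) ✓; EK at 140.1° ✓; |EK| = 20.80 ✓; ∠EKV = 80.40° ✓; |KV| = 28.40 ✓; ∠KVM = 147.6° ✓; |VM| = 13.80 ✓; ∠VMW = 105.6° ✓; |MW| = 29.30 ✓; ∠MWL = 110.6° ✓; |WL| = 11.50 ✗.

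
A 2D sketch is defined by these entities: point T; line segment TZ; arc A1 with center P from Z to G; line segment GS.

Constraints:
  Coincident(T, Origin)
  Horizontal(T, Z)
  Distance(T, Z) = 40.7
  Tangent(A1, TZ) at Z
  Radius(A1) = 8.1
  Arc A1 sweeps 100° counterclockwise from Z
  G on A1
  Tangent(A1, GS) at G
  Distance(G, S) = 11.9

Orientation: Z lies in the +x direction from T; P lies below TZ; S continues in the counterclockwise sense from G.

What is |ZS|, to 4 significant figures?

22.03

T is at the origin; T and Z share the same y with |TZ| = 40.7 and Z on the +x side, so Z = (40.70, 0.000). The tangent condition forces PZ to be normal to TZ, so P = Z + (0, -8.1) = (40.70, -8.100). On A1, Z sits at bearing 90° from P; a 100° counterclockwise sweep puts G at bearing 190°, so G = P + 8.1·(cos 190°, sin 190°) = (32.72, -9.507). Tangency of A1 to GS means the radius PG is perpendicular to GS, so GS runs along (−sin 190°, cos 190°); with |GS| = 11.9, S = (34.79, -21.23). Then |ZS| = |S − Z| = 22.03.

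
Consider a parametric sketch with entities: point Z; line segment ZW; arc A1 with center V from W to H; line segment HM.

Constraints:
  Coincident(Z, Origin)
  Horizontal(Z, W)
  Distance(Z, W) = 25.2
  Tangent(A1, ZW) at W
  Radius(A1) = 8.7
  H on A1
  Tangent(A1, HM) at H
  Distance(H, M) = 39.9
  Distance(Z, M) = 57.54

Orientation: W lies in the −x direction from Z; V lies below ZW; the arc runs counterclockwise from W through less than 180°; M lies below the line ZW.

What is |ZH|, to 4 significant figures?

35.19

Checks: Z.y = 0.00, W.y = 0.00 ✓; |VH| = 8.700 ✓; ∠(VH, HM) = 90.00° ✓; |HM| = 39.90 ✓; |ZM| = 57.54 ✓.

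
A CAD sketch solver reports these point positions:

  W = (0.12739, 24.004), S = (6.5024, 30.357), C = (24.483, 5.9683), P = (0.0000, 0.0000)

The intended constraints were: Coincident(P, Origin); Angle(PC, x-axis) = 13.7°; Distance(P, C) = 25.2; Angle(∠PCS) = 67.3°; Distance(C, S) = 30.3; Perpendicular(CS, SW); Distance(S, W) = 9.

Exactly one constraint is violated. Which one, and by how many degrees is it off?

Perpendicular(CS, SW) — off by 8.50°.

P = (0.00, 0.00) ✓; PC at 13.70° ✓; |PC| = 25.20 ✓; ∠PCS = 67.30° ✓; |CS| = 30.30 ✓; ∠(CS, SW) = 98.50° ✗; |SW| = 9.000 ✓.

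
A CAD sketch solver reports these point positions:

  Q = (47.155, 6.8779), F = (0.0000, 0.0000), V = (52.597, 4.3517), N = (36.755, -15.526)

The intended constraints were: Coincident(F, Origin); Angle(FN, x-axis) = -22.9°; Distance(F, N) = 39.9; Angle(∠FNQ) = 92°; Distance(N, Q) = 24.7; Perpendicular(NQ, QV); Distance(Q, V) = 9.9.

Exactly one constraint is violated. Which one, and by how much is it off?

Distance(Q, V) = 9.9 — off by 3.90.

F = (0.00, 0.00) ✓; FN at -22.90° ✓; |FN| = 39.90 ✓; ∠FNQ = 92.00° ✓; |NQ| = 24.70 ✓; ∠(NQ, QV) = 90.00° ✓; |QV| = 6.000 ✗.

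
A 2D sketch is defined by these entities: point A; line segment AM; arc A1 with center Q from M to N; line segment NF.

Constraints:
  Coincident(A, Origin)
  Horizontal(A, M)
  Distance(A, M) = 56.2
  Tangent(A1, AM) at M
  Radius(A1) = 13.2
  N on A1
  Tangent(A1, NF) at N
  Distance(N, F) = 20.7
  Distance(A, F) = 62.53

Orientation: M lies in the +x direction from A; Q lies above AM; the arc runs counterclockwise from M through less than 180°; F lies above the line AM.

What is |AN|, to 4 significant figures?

69.17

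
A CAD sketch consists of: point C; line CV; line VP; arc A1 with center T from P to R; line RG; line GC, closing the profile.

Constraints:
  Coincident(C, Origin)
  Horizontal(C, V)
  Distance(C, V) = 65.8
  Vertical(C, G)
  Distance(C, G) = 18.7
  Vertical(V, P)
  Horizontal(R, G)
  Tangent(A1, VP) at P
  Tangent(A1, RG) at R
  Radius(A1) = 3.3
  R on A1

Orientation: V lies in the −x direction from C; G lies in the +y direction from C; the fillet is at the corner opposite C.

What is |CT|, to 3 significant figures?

64.4

CG is vertical with |CG| = 18.7 and G on the +y side, so G = (0.00, 18.7). The virtual corner opposite C is at (-65.8, 18.7). Since A1 is tangent to VP there, TP ⟂ VP and A1 meets RG tangentially, so TR is at right angles to RG, with radius 3.3, so the center T sits 3.3 in from both sides at T = (-62.5, 15.4). Then |CT| = |T − C| = 64.4.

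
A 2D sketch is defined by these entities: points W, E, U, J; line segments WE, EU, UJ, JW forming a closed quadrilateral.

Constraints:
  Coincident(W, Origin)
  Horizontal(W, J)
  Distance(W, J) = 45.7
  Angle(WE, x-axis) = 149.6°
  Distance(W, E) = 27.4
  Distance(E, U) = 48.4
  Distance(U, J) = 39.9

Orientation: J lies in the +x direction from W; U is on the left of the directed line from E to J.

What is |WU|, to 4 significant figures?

38.19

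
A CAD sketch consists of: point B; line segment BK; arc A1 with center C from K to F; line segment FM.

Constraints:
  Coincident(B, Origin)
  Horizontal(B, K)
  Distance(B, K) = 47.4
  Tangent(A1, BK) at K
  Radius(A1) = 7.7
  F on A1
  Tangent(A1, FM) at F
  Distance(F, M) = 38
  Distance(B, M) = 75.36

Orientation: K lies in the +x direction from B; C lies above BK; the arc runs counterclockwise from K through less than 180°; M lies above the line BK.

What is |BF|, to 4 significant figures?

55.37

Checks: |CF| = 7.700 ✓; ∠(CF, FM) = 90.00° ✓; |FM| = 38.00 ✓; |BM| = 75.36 ✓.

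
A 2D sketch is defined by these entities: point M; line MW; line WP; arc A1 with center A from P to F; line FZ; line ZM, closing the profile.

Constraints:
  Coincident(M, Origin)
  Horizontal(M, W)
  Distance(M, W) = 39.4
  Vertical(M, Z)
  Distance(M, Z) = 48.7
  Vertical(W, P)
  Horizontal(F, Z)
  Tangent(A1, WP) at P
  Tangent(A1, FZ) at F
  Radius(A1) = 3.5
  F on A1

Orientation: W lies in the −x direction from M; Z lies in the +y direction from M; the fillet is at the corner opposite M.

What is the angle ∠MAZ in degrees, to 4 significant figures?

57.11°

M and Z share the same x with |MZ| = 48.7 and Z on the +y side, so Z = (0.000, 48.70). The virtual corner opposite M is at (-39.40, 48.70). The tangent condition forces AP to be normal to WP and A1 meets FZ tangentially, so AF is at right angles to FZ, with radius 3.5, so the center A sits 3.5 in from both sides at A = (-35.90, 45.20). Then cos ∠MAZ = AM·AZ / (|AM||AZ|), giving 57.11°.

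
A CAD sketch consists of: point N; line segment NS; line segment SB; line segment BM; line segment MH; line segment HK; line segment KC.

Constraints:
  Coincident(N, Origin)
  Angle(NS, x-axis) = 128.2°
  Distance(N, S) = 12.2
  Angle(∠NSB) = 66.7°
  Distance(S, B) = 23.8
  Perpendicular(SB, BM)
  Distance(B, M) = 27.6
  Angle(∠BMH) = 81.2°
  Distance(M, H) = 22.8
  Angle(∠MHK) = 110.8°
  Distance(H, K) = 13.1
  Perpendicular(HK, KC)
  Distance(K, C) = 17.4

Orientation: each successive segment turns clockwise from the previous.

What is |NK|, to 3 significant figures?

6.28

∠BMH = 81.2° gives MH at -174° from the x-axis; with |MH| = 22.8, H = (-0.119, -13.4). ∠MHK = 110.8° gives HK at 117° from the x-axis; with |HK| = 13.1, K = (-6.05, -1.71). Then |NK| = |K − N| = 6.28.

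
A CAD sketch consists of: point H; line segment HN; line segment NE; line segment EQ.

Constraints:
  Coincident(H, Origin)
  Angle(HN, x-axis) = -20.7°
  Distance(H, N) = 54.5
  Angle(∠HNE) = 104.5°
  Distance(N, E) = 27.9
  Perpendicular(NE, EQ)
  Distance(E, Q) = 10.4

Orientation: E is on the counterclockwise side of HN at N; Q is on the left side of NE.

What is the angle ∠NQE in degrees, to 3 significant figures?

69.6°

H is at the origin; HN runs at -20.7° with length 54.5, so N = 54.5·(cos -20.7°, sin -20.7°) = (51.0, -19.3). ∠HNE = 104.5°, so NE runs at -20.7° + (180° − 104.5°) = 54.8° from the x-axis; with |NE| = 27.9, E = N + 27.9·(cos 54.8°, sin 54.8°) = (67.1, 3.53). The perpendicularity gives EQ at right angles to NE; with |EQ| = 10.4 on the left of NE, Q = E + 10.4·(-0.817, 0.576) = (58.6, 9.53). Then cos ∠NQE = QN·QE / (|QN||QE|), giving 69.6°.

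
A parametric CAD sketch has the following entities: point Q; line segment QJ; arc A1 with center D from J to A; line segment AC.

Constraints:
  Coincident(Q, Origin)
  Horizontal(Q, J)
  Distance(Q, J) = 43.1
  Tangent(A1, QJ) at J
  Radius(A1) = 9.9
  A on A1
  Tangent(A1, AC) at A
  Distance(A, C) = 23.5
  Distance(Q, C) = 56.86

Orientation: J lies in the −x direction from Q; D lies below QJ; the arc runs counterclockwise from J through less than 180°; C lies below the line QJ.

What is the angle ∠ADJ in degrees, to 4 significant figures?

109.6°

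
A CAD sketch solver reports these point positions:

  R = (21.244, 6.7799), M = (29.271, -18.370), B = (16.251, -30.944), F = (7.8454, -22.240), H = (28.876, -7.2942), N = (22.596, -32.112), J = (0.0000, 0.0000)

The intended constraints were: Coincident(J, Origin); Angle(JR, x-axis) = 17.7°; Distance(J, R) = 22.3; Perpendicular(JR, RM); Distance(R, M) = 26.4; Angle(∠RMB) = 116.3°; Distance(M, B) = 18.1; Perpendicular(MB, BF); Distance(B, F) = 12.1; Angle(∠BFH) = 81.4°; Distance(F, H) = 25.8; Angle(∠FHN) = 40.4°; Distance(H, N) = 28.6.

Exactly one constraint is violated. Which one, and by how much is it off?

Distance(H, N) = 28.6 — off by 3.00.

J = (0.00, 0.00) ✓; JR at 17.70° ✓; |JR| = 22.30 ✓; ∠(JR, RM) = 90.00° ✓; |RM| = 26.40 ✓; ∠RMB = 116.3° ✓; |MB| = 18.10 ✓; ∠(MB, BF) = 90.00° ✓; |BF| = 12.10 ✓; ∠BFH = 81.40° ✓; |FH| = 25.80 ✓; ∠FHN = 40.40° ✓; |HN| = 25.60 ✗.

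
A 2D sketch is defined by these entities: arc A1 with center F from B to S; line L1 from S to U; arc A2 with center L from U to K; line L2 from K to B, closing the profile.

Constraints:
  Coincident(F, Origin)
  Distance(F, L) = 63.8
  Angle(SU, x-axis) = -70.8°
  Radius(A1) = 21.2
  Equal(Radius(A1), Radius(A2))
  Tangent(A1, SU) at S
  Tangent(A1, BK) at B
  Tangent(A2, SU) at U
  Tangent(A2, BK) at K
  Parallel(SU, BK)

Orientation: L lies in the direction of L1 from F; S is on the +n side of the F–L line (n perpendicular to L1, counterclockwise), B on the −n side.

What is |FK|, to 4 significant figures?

67.23

The slot axis is L1's direction at -70.8°, so u = (cos -70.8°, sin -70.8°) = (0.3289, -0.9444) and n = (−sin -70.8°, cos -70.8°) = (0.9444, 0.3289). F is at the origin and L lies 63.8 along u from F, so L = 63.8·u = (20.98, -60.25). Tangency of A1 to both parallel lines with radius 21.2 puts S and B at F ± 21.2·n: S = (20.02, 6.972), B = (-20.02, -6.972). Equal radii place U and K the same way about L: U = L + 21.2·n = (41.00, -53.28), K = L − 21.2·n = (0.9609, -67.22). Then |FK| = |K − F| = 67.23.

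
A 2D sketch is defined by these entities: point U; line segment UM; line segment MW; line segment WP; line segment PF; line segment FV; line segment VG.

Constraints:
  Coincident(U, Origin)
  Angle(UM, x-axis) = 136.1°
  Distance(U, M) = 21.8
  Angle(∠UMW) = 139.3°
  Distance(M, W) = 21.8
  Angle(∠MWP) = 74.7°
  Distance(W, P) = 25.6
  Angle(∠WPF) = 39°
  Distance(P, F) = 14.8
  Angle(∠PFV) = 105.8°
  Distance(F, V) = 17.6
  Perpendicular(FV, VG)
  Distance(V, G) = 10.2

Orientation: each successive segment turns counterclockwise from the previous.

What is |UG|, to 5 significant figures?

46.138

U is at the origin; UM runs at 136.1° with length 21.8, so M = (-15.708, 15.116). ∠UMW = 139.3° gives MW at 176.80° from the x-axis; with |MW| = 21.8, W = (-37.474, 16.333). ∠MWP = 74.7° gives WP at -77.900° from the x-axis; with |WP| = 25.6, P = (-32.108, -8.6982). ∠WPF = 39.0° gives PF at 63.100° from the x-axis; with |PF| = 14.8, F = (-25.412, 4.5004). ∠PFV = 105.8° gives FV at 137.30° from the x-axis; with |FV| = 17.6, V = (-38.346, 16.436). FV is perpendicular to VG, so VG runs at -132.70°; with |VG| = 10.2, G = (-45.263, 8.9399). Then |UG| = |G − U| = 46.138.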